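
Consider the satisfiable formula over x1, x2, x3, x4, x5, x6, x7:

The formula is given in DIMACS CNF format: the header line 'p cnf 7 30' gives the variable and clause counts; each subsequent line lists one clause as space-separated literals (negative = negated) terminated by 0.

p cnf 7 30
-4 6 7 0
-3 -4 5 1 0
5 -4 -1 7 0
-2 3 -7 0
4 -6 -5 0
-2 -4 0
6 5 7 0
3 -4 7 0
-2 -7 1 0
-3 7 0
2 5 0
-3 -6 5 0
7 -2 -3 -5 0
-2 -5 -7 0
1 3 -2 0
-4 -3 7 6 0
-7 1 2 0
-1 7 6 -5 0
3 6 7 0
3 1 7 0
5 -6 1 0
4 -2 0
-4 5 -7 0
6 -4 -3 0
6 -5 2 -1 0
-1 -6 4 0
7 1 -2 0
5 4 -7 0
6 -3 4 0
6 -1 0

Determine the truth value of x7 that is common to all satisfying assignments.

Suppose x7 = False.
From the singleton clause (¬x3), x3 = False.
From the singleton clause (¬x4), x4 = False.
From the singleton clause (x6), x6 = True.
From the singleton clause (¬x5), x5 = False.
From the singleton clause (x2), x2 = True.
Now (¬x2) is unsatisfied and unit — conflict.
So every satisfying assignment has x7 = True.

True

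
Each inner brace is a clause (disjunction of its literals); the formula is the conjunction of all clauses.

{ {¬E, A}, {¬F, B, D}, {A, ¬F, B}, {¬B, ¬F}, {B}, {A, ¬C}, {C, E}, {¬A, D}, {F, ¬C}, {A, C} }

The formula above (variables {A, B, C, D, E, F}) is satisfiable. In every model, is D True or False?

True

Suppose D = False.
The clause (B) is unit, so B = True.
The clause (¬F) is unit, so F = False.
The clause (¬A) is unit, so A = False.
The clause (¬E) is unit, so E = False.
The clause (¬C) is unit, so C = False.
But (C) is also a unit clause — contradiction.
So every satisfying assignment has D = True.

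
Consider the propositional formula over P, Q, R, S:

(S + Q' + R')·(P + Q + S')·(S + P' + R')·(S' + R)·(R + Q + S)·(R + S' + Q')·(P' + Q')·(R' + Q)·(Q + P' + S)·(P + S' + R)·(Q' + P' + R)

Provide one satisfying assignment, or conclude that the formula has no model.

P: 0,  Q: 1,  R: 0,  S: 0

Try S = 0.
Try Q = 1.
(R') alone gives R = 0.
(P') alone gives P = 0.
All clauses are satisfied.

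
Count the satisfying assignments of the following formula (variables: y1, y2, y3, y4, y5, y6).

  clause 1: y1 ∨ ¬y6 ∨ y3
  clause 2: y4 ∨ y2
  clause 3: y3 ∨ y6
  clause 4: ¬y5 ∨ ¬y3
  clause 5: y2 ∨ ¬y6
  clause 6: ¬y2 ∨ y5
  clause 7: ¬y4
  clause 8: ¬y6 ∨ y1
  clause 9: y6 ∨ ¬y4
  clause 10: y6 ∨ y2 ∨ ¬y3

1

There are 2^6 = 64 truth assignments over (y1, y2, y3, y4, y5, y6).
Split on y4. With y4 = True, the clauses containing y4 are satisfied and ¬y4 drops from the rest; 0 of the 2^5 = 32 assignments to the other variables satisfy what remains.
With y4 = False, by the same count on the reduced clause set, 1 assignment works.
(One model: y1=T, y2=T, y3=F, y4=F, y5=T, y6=T.)
Total: 0 + 1 = 1.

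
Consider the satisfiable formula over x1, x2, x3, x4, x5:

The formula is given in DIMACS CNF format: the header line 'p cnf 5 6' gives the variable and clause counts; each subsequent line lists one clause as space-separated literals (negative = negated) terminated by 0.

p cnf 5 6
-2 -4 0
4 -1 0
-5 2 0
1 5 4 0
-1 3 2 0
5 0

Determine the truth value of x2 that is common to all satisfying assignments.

True

Suppose x2 = False.
Unit clause (¬x5) forces x5 = False.
That conflicts with the unit clause (x5).
So every satisfying assignment has x2 = True.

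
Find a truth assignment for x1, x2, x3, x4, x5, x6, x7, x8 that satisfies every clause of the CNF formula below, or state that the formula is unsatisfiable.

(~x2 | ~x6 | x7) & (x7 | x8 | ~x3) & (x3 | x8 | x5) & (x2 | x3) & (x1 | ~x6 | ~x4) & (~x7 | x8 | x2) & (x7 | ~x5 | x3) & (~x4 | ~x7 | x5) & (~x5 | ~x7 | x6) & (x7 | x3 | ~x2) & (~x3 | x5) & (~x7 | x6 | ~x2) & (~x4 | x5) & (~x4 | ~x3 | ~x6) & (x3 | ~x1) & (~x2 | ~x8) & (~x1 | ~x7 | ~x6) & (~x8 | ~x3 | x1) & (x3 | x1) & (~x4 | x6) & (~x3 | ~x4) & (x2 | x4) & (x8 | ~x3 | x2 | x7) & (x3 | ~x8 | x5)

x1 ↦ 0, x2 ↦ 1, x3 ↦ 1, x4 ↦ 0, x5 ↦ 1, x6 ↦ 1, x7 ↦ 1, x8 ↦ 0

Branch on x2: set x2 = 1.
From the singleton clause (~x8), x8 = 0.
Branch on x6: set x6 = 1.
From the singleton clause (x7), x7 = 1.
From the singleton clause (~x1), x1 = 0.
From the singleton clause (~x4), x4 = 0.
From the singleton clause (x3), x3 = 1.
From the singleton clause (x5), x5 = 1.
All clauses are satisfied.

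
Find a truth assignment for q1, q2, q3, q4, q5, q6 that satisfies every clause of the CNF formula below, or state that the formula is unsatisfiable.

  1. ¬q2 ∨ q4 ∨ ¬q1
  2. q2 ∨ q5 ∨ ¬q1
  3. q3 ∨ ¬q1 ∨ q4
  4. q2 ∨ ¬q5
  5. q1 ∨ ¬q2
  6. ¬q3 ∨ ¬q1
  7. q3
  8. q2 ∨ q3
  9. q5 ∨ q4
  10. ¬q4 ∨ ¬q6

q1 ↦ False; q2 ↦ False; q3 ↦ True; q4 ↦ True; q5 ↦ False; q6 ↦ False

The clause (q3) is unit, so q3 = True.
The clause (¬q1) is unit, so q1 = False.
The clause (¬q2) is unit, so q2 = False.
The clause (¬q5) is unit, so q5 = False.
The clause (q4) is unit, so q4 = True.
The clause (¬q6) is unit, so q6 = False.
This assignment satisfies each clause.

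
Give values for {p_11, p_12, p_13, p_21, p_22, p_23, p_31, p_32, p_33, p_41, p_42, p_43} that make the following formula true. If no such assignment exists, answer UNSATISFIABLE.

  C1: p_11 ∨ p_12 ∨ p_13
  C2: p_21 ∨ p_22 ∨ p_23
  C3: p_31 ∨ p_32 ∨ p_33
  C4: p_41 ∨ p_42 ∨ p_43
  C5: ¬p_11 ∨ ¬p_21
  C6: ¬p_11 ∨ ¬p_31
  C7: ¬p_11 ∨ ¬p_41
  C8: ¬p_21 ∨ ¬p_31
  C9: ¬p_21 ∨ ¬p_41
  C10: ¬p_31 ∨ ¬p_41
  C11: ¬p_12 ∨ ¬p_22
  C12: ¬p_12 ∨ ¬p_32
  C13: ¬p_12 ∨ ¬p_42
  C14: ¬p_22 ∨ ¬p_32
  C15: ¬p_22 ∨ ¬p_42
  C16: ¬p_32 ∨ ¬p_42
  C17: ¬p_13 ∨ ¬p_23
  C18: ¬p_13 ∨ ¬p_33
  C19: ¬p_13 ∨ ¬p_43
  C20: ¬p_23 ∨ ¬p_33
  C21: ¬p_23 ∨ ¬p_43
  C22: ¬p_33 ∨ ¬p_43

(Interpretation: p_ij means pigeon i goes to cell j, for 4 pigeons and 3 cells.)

Case p_11 = False:
Case p_12 = True:
The clause (¬p_22) is unit, so p_22 = False.
The clause (¬p_32) is unit, so p_32 = False.
The clause (¬p_42) is unit, so p_42 = False.
Case p_21 = True:
The clause (¬p_31) is unit, so p_31 = False.
The clause (p_33) is unit, so p_33 = True.
The clause (¬p_41) is unit, so p_41 = False.
The clause (p_43) is unit, so p_43 = True.
Now (¬p_43) is unsatisfied and unit — conflict.
Backtrack on p_21: now try p_21 = False.
The clause (p_23) is unit, so p_23 = True.
The clause (¬p_13) is unit, so p_13 = False.
The clause (¬p_33) is unit, so p_33 = False.
The clause (p_31) is unit, so p_31 = True.
The clause (¬p_41) is unit, so p_41 = False.
The clause (p_43) is unit, so p_43 = True.
Now (¬p_43) is unsatisfied and unit — conflict.
Both values of p_21 lead to a conflict.
Backtrack on p_12: now try p_12 = False.
The clause (p_13) is unit, so p_13 = True.
The clause (¬p_23) is unit, so p_23 = False.
The clause (¬p_33) is unit, so p_33 = False.
The clause (¬p_43) is unit, so p_43 = False.
Case p_21 = True:
The clause (¬p_31) is unit, so p_31 = False.
The clause (p_32) is unit, so p_32 = True.
The clause (¬p_41) is unit, so p_41 = False.
The clause (p_42) is unit, so p_42 = True.
Now (¬p_42) is unsatisfied and unit — conflict.
Backtrack on p_21: now try p_21 = False.
The clause (p_22) is unit, so p_22 = True.
The clause (¬p_32) is unit, so p_32 = False.
The clause (p_31) is unit, so p_31 = True.
The clause (¬p_41) is unit, so p_41 = False.
The clause (p_42) is unit, so p_42 = True.
Now (¬p_42) is unsatisfied and unit — conflict.
Both values of p_21 lead to a conflict.
Both values of p_12 lead to a conflict.
Backtrack on p_11: now try p_11 = True.
The clause (¬p_21) is unit, so p_21 = False.
The clause (¬p_31) is unit, so p_31 = False.
The clause (¬p_41) is unit, so p_41 = False.
Case p_22 = True:
The clause (¬p_12) is unit, so p_12 = False.
The clause (¬p_32) is unit, so p_32 = False.
The clause (p_33) is unit, so p_33 = True.
The clause (¬p_42) is unit, so p_42 = False.
The clause (p_43) is unit, so p_43 = True.
Now (¬p_43) is unsatisfied and unit — conflict.
Backtrack on p_22: now try p_22 = False.
The clause (p_23) is unit, so p_23 = True.
The clause (¬p_13) is unit, so p_13 = False.
The clause (¬p_33) is unit, so p_33 = False.
The clause (p_32) is unit, so p_32 = True.
The clause (¬p_12) is unit, so p_12 = False.
The clause (¬p_42) is unit, so p_42 = False.
The clause (p_43) is unit, so p_43 = True.
Now (¬p_43) is unsatisfied and unit — conflict.
Both values of p_22 lead to a conflict.
Both values of p_11 lead to a conflict.

UNSATISFIABLE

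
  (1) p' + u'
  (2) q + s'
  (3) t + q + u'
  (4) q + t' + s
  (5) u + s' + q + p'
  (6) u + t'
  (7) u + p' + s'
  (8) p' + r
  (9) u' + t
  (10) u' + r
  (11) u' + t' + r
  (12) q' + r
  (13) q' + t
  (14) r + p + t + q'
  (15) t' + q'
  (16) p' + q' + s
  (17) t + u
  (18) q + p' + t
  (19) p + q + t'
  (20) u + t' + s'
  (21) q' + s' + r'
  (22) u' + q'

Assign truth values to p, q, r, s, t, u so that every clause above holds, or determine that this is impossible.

UNSATISFIABLE

Case p = 0:
Case q = 1:
Unit clause (r) forces r = 1.
Unit clause (t) forces t = 1.
That conflicts with the unit clause (t').
So q must be the other value — set q = 0.
Unit clause (s') forces s = 0.
Unit clause (t') forces t = 0.
Unit clause (u') forces u = 0.
That conflicts with the unit clause (u).
Both values of q lead to a conflict.
So p must be the other value — set p = 1.
Unit clause (u') forces u = 0.
Unit clause (t') forces t = 0.
That conflicts with the unit clause (t).
Both values of p lead to a conflict.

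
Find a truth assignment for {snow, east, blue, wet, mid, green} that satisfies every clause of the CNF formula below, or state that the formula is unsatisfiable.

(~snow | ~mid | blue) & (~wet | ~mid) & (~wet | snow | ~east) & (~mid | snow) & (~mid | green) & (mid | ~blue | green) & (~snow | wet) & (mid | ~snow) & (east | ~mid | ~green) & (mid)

(mid) alone gives mid = 1.
(~wet) alone gives wet = 0.
(snow) alone gives snow = 1.
But (~snow) is also a unit clause — contradiction.

UNSATISFIABLE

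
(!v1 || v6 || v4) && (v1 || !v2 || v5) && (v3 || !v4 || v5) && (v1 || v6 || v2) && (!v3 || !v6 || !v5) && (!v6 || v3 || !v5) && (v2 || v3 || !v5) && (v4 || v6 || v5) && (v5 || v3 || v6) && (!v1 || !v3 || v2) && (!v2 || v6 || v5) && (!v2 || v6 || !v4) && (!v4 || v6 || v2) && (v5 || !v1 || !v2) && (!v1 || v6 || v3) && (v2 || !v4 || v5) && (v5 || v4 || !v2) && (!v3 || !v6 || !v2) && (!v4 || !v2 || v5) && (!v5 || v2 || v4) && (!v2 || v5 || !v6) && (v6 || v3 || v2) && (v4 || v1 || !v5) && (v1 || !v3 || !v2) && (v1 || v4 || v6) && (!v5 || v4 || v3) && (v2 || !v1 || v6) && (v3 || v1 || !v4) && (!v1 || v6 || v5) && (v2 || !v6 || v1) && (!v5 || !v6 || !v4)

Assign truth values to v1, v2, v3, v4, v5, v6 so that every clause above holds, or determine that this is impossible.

Branch on v1: set v1 = true.
Branch on v6: set v6 = true.
Branch on v3: set v3 = false.
From the singleton clause (!v5), v5 = false.
From the singleton clause (!v4), v4 = false.
From the singleton clause (!v2), v2 = false.
This assignment satisfies each clause.

v1=true,  v2=false,  v3=false,  v4=false,  v5=false,  v6=true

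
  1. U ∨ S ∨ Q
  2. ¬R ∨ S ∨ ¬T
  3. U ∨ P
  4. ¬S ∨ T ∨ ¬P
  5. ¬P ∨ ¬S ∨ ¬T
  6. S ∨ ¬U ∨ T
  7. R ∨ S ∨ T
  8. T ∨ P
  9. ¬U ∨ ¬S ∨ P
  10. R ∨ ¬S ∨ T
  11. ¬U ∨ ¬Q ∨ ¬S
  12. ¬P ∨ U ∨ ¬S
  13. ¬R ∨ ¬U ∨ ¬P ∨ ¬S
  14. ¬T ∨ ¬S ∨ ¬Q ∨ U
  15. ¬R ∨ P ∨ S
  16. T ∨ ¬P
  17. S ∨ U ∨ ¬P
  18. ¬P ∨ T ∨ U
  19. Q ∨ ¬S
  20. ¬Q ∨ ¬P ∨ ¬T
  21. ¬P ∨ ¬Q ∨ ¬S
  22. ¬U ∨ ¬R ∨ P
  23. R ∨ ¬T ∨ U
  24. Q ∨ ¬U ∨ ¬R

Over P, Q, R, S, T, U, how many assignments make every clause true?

There are 2^6 = 64 truth assignments over (P, Q, R, S, T, U).
Split on R. With R = True, the clauses containing R are satisfied and ¬R drops from the rest; 0 of the 2^5 = 32 assignments to the other variables satisfy what remains.
With R = False, by the same count on the reduced clause set, 3 assignments work.
Total: 0 + 3 = 3.

3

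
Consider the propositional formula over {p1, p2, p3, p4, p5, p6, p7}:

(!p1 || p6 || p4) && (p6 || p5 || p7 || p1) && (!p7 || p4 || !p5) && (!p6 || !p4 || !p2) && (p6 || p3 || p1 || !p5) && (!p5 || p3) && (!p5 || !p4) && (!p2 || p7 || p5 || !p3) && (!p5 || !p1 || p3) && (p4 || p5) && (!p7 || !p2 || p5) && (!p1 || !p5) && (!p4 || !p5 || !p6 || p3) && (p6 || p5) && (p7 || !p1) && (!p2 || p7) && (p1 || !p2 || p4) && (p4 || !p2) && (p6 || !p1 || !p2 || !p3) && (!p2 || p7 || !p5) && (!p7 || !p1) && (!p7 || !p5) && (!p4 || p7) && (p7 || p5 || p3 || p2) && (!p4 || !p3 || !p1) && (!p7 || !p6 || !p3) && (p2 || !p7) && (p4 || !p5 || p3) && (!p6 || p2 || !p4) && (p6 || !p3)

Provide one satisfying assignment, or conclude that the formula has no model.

Try p5 = true.
Unit clause (p3) forces p3 = true.
Unit clause (!p4) forces p4 = false.
Unit clause (!p7) forces p7 = false.
Unit clause (!p1) forces p1 = false.
Unit clause (!p2) forces p2 = false.
Unit clause (p6) forces p6 = true.
This assignment satisfies each clause.

p1=false; p2=false; p3=true; p4=false; p5=true; p6=true; p7=false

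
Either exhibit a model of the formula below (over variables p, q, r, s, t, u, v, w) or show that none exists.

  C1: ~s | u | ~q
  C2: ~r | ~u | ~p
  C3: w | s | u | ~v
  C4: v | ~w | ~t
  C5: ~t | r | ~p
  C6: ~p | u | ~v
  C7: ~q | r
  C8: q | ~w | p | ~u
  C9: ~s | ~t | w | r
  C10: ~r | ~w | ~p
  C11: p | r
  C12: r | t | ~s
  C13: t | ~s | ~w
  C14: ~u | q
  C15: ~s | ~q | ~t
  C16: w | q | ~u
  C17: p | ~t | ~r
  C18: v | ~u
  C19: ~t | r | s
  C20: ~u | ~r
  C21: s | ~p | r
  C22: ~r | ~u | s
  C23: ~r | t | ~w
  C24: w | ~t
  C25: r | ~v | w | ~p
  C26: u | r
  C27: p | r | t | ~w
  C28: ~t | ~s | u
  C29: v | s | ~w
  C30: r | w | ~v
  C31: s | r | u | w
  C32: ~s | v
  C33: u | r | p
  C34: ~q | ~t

Suppose q = 1.
From the singleton clause (r), r = 1.
From the singleton clause (~u), u = 0.
From the singleton clause (~s), s = 0.
From the singleton clause (~t), t = 0.
From the singleton clause (~w), w = 0.
From the singleton clause (~v), v = 0.
Every clause is now satisfied; p is unconstrained.

p=1; q=1; r=1; s=0; t=0; u=0; v=0; w=0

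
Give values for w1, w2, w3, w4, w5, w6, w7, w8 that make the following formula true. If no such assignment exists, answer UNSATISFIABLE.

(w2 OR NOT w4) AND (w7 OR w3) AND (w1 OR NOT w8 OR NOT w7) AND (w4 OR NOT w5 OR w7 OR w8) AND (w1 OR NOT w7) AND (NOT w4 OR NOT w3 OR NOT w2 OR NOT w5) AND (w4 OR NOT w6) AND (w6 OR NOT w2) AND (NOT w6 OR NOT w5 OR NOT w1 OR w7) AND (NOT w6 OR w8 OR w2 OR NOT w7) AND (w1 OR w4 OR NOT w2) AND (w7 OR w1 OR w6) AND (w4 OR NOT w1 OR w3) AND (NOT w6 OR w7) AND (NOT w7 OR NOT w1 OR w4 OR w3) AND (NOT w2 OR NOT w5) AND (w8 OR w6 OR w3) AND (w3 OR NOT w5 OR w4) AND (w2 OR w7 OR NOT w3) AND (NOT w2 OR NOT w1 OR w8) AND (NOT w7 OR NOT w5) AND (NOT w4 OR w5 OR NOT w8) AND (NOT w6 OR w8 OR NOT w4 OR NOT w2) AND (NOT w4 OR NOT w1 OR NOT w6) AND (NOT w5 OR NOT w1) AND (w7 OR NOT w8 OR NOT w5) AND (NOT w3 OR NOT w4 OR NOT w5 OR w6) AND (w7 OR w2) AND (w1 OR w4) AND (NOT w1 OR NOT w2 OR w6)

Suppose w2 = false.
The clause (NOT w4) is unit, so w4 = false.
The clause (NOT w6) is unit, so w6 = false.
The clause (w7) is unit, so w7 = true.
The clause (w1) is unit, so w1 = true.
The clause (w3) is unit, so w3 = true.
The clause (NOT w5) is unit, so w5 = false.
Every clause is now satisfied; w8 is unconstrained.

w1: true,  w2: false,  w3: true,  w4: false,  w5: false,  w6: false,  w7: true,  w8: false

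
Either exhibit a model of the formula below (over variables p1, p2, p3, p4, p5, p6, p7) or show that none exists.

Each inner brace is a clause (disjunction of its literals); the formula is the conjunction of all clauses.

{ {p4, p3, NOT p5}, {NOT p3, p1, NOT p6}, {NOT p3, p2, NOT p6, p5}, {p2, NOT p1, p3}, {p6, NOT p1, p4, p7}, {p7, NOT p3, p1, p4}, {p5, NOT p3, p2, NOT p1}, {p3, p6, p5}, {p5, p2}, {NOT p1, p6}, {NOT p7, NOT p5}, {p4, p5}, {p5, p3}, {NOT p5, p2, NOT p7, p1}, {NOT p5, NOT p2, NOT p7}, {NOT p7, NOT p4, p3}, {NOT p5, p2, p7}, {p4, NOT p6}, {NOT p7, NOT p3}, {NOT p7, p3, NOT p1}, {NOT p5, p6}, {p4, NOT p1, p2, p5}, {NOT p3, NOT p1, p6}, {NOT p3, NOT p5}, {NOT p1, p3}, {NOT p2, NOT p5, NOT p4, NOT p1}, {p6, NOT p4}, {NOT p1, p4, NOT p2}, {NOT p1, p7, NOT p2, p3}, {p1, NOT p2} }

Branch on p5: set p5 = false.
From the singleton clause (p2), p2 = true.
From the singleton clause (p4), p4 = true.
From the singleton clause (p3), p3 = true.
From the singleton clause (NOT p7), p7 = false.
From the singleton clause (p6), p6 = true.
From the singleton clause (p1), p1 = true.
All clauses are satisfied.

p1: true, p2: true, p3: true, p4: true, p5: false, p6: true, p7: false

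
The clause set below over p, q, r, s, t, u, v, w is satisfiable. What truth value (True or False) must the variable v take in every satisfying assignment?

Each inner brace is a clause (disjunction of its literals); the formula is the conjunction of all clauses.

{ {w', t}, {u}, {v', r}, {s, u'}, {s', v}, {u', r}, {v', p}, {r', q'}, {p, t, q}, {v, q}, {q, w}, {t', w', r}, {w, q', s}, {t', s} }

True

Suppose v = 0.
Unit clause (u) forces u = 1.
Unit clause (s) forces s = 1.
Now (s') is unsatisfied and unit — conflict.
So every satisfying assignment has v = True.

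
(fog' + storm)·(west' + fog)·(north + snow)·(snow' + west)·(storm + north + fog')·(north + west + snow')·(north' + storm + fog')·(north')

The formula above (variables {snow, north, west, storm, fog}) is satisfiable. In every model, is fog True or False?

Suppose fog = 0.
From the singleton clause (west'), west = 0.
From the singleton clause (snow'), snow = 0.
From the singleton clause (north), north = 1.
But (north') is also a unit clause — contradiction.
So every satisfying assignment has fog = True.

True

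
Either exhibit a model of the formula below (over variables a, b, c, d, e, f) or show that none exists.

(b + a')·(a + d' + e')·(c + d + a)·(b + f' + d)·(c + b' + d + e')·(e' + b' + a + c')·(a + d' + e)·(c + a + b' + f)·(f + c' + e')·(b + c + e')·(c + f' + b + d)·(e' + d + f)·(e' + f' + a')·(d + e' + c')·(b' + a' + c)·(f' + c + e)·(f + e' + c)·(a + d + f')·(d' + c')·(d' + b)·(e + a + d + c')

a ↦ 1; b ↦ 1; c ↦ 1; d ↦ 0; e ↦ 0; f ↦ 0

Case b = 1:
Case a = 1:
(c) alone gives c = 1.
(d') alone gives d = 0.
(e') alone gives e = 0.
All clauses hold; f can take either value.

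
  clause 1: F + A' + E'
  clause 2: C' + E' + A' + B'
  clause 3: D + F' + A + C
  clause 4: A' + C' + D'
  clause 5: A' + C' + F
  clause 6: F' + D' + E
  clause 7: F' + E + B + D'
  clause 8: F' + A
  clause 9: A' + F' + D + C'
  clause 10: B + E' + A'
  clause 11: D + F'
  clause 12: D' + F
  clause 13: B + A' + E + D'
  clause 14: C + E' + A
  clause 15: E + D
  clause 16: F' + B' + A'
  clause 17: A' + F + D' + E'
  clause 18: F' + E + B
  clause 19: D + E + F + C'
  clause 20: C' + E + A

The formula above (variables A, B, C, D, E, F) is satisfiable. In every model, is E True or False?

True

Suppose E = 0.
(D) alone gives D = 1.
(F') alone gives F = 0.
But (F) is also a unit clause — contradiction.
So every satisfying assignment has E = True.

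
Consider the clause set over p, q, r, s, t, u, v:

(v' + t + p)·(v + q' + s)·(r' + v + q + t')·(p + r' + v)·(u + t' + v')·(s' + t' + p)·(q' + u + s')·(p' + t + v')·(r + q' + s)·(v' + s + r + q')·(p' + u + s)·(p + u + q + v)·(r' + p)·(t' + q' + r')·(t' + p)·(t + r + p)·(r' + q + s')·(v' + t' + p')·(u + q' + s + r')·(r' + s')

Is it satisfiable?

Yes

Branch on r: set r = 0.
Branch on q: set q = 0.
Branch on t: set t = 0.
(p) alone gives p = 1.
(v') alone gives v = 0.
Branch on u: set u = 1.
Every clause is now satisfied; s is unconstrained.
A satisfying assignment: p ↦ 1; q ↦ 0; r ↦ 0; s ↦ 0; t ↦ 0; u ↦ 1; v ↦ 0.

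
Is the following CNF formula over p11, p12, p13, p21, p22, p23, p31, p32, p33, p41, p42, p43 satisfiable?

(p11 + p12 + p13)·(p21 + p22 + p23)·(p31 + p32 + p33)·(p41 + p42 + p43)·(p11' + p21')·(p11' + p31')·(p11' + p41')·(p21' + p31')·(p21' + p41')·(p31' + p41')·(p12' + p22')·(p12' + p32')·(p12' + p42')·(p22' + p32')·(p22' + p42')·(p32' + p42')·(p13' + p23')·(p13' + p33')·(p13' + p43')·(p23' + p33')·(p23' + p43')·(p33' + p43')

Try p11 = 0.
Try p12 = 1.
(p22') alone gives p22 = 0.
(p32') alone gives p32 = 0.
(p42') alone gives p42 = 0.
Try p21 = 1.
(p31') alone gives p31 = 0.
(p33) alone gives p33 = 1.
(p41') alone gives p41 = 0.
(p43) alone gives p43 = 1.
That conflicts with the unit clause (p43').
So p21 must be the other value — set p21 = 0.
(p23) alone gives p23 = 1.
(p13') alone gives p13 = 0.
(p33') alone gives p33 = 0.
(p31) alone gives p31 = 1.
(p41') alone gives p41 = 0.
(p43) alone gives p43 = 1.
That conflicts with the unit clause (p43').
Neither p21 = 1 nor p21 = 0 works.
So p12 must be the other value — set p12 = 0.
(p13) alone gives p13 = 1.
(p23') alone gives p23 = 0.
(p33') alone gives p33 = 0.
(p43') alone gives p43 = 0.
Try p21 = 1.
(p31') alone gives p31 = 0.
(p32) alone gives p32 = 1.
(p41') alone gives p41 = 0.
(p42) alone gives p42 = 1.
That conflicts with the unit clause (p42').
So p21 must be the other value — set p21 = 0.
(p22) alone gives p22 = 1.
(p32') alone gives p32 = 0.
(p31) alone gives p31 = 1.
(p41') alone gives p41 = 0.
(p42) alone gives p42 = 1.
That conflicts with the unit clause (p42').
Neither p21 = 1 nor p21 = 0 works.
Neither p12 = 1 nor p12 = 0 works.
So p11 must be the other value — set p11 = 1.
(p21') alone gives p21 = 0.
(p31') alone gives p31 = 0.
(p41') alone gives p41 = 0.
Try p22 = 1.
(p12') alone gives p12 = 0.
(p32') alone gives p32 = 0.
(p33) alone gives p33 = 1.
(p42') alone gives p42 = 0.
(p43) alone gives p43 = 1.
That conflicts with the unit clause (p43').
So p22 must be the other value — set p22 = 0.
(p23) alone gives p23 = 1.
(p13') alone gives p13 = 0.
(p33') alone gives p33 = 0.
(p32) alone gives p32 = 1.
(p12') alone gives p12 = 0.
(p42') alone gives p42 = 0.
(p43) alone gives p43 = 1.
That conflicts with the unit clause (p43').
Neither p22 = 1 nor p22 = 0 works.
Neither p11 = 1 nor p11 = 0 works.
No assignment satisfies every clause.

No, unsatisfiable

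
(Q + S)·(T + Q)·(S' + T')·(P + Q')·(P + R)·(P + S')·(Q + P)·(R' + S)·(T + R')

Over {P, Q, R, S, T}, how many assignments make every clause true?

There are 2^5 = 32 truth assignments over (P, Q, R, S, T).
Split on R. With R = 1, the clauses containing R are satisfied and R' drops from the rest; 0 of the 2^4 = 16 assignments to the other variables satisfy what remains.
With R = 0, by the same count on the reduced clause set, 3 assignments work.
Total: 0 + 3 = 3.

3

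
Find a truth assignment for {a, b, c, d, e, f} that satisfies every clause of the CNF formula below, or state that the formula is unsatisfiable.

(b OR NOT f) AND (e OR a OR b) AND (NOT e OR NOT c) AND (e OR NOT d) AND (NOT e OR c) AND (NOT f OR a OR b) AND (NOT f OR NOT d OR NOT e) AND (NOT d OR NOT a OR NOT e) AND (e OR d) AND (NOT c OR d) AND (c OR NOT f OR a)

UNSATISFIABLE

Case b = true:
Case e = false:
From the singleton clause (NOT d), d = false.
That conflicts with the unit clause (d).
Backtrack on e: now try e = true.
From the singleton clause (NOT c), c = false.
That conflicts with the unit clause (c).
Either choice for e ends in contradiction.
Backtrack on b: now try b = false.
From the singleton clause (NOT f), f = false.
Case e = true:
From the singleton clause (NOT c), c = false.
That conflicts with the unit clause (c).
Backtrack on e: now try e = false.
From the singleton clause (a), a = true.
From the singleton clause (NOT d), d = false.
That conflicts with the unit clause (d).
Either choice for e ends in contradiction.
Either choice for b ends in contradiction.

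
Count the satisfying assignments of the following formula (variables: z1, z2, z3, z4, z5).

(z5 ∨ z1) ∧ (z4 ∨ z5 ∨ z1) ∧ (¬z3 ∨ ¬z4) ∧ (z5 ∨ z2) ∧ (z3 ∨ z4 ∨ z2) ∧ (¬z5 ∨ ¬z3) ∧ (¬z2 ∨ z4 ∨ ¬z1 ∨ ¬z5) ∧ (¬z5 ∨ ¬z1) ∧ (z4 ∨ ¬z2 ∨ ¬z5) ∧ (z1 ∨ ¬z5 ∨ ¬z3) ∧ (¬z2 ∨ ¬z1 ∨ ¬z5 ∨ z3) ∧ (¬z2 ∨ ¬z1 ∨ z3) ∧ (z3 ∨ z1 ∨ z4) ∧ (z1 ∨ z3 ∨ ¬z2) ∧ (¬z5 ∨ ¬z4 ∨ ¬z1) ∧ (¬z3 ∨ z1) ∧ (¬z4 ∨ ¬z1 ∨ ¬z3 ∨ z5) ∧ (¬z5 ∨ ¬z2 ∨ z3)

2

There are 2^5 = 32 truth assignments over (z1, z2, z3, z4, z5).
Split on z3. With z3 = True, the clauses containing z3 are satisfied and ¬z3 drops from the rest; 1 of the 2^4 = 16 assignments to the other variables satisfy what remains.
With z3 = False, by the same count on the reduced clause set, 1 assignment works.
(One model: z1=F, z2=F, z3=F, z4=T, z5=T.)
Total: 1 + 1 = 2.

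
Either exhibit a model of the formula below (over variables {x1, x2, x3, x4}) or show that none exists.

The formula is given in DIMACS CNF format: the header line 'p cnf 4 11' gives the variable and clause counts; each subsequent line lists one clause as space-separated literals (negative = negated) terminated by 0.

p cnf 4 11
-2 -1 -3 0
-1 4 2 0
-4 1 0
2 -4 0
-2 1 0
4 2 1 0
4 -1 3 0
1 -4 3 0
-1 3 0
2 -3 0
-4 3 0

Suppose x4 = False.
Suppose x1 = False.
The clause (¬x2) is unit, so x2 = False.
But (x2) is also a unit clause — contradiction.
That branch fails; take x1 = True instead.
The clause (x2) is unit, so x2 = True.
The clause (¬x3) is unit, so x3 = False.
But (x3) is also a unit clause — contradiction.
Either choice for x1 ends in contradiction.
That branch fails; take x4 = True instead.
The clause (x1) is unit, so x1 = True.
The clause (x2) is unit, so x2 = True.
The clause (¬x3) is unit, so x3 = False.
But (x3) is also a unit clause — contradiction.
Either choice for x4 ends in contradiction.

UNSATISFIABLE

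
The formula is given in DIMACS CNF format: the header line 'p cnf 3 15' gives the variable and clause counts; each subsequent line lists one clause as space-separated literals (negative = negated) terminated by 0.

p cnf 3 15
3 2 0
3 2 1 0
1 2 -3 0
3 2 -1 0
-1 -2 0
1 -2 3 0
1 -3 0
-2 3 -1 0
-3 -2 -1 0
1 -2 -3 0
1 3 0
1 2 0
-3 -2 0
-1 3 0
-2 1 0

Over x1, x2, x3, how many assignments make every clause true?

1

There are 2^3 = 8 truth assignments over (x1, x2, x3).
Check each against the 15 clauses (columns in the order x1, x2, x3):
  F F F  ✗ fails (x3 ∨ x2)
  F F T  ✗ fails (x1 ∨ x2 ∨ ¬x3)
  F T F  ✗ fails (x1 ∨ ¬x2 ∨ x3)
  F T T  ✗ fails (x1 ∨ ¬x3)
  T F F  ✗ fails (x3 ∨ x2)
  T F T  ✓ satisfies all
  T T F  ✗ fails (¬x1 ∨ ¬x2)
  T T T  ✗ fails (¬x1 ∨ ¬x2)
1 of the 8 rows is a model.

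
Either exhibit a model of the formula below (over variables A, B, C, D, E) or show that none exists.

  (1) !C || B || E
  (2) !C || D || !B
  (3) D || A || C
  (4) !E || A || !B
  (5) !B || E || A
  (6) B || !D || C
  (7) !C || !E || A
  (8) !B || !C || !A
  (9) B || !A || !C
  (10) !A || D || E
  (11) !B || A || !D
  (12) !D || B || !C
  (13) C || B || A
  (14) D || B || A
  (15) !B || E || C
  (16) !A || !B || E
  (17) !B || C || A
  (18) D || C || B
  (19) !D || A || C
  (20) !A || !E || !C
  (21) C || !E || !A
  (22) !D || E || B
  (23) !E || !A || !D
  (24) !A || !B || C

Branch on C: set C = false.
Branch on D: set D = true.
From the singleton clause (B), B = true.
From the singleton clause (A), A = true.
Now (!A) is unsatisfied and unit — conflict.
That branch fails; take D = false instead.
From the singleton clause (A), A = true.
From the singleton clause (E), E = true.
Now (!E) is unsatisfied and unit — conflict.
Neither D = true nor D = false works.
That branch fails; take C = true instead.
Branch on B: set B = true.
From the singleton clause (D), D = true.
From the singleton clause (!A), A = false.
Now (A) is unsatisfied and unit — conflict.
That branch fails; take B = false instead.
From the singleton clause (E), E = true.
From the singleton clause (A), A = true.
Now (!A) is unsatisfied and unit — conflict.
Neither B = true nor B = false works.
Neither C = true nor C = false works.

UNSATISFIABLE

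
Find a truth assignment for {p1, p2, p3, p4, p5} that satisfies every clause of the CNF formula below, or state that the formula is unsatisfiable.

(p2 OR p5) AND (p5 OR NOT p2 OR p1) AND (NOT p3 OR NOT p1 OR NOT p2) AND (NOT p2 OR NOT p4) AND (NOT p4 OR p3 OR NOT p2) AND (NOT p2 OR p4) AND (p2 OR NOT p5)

Suppose p2 = true.
(NOT p4) alone gives p4 = false.
That conflicts with the unit clause (p4).
Undo p2 and try p2 = false.
(p5) alone gives p5 = true.
That conflicts with the unit clause (NOT p5).
Both values of p2 lead to a conflict.

UNSATISFIABLE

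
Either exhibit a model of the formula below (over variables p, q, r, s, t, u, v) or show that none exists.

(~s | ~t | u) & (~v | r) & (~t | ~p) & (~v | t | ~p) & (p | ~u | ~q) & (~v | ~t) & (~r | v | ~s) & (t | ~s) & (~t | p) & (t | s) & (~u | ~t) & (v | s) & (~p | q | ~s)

Suppose v = 0.
The clause (s) is unit, so s = 1.
The clause (~r) is unit, so r = 0.
The clause (t) is unit, so t = 1.
The clause (u) is unit, so u = 1.
Now (~u) is unsatisfied and unit — conflict.
That branch fails; take v = 1 instead.
The clause (r) is unit, so r = 1.
The clause (~t) is unit, so t = 0.
The clause (~p) is unit, so p = 0.
The clause (~s) is unit, so s = 0.
Now (s) is unsatisfied and unit — conflict.
Both values of v lead to a conflict.

UNSATISFIABLE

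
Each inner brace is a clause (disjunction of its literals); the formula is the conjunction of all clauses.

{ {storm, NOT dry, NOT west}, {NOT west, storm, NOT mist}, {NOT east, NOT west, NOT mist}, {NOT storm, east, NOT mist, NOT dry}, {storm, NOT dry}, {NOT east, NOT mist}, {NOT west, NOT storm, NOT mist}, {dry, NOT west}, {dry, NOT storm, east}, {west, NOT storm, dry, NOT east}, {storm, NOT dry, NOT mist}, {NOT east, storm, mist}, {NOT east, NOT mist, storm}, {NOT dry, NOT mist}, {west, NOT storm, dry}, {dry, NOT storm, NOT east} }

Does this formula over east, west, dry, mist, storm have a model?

Yes

Branch on storm: set storm = true.
Branch on east: set east = true.
(NOT mist) alone gives mist = false.
(dry) alone gives dry = true.
No clause remains; west is free.
A satisfying assignment: east ↦ true, west ↦ false, dry ↦ true, mist ↦ false, storm ↦ true.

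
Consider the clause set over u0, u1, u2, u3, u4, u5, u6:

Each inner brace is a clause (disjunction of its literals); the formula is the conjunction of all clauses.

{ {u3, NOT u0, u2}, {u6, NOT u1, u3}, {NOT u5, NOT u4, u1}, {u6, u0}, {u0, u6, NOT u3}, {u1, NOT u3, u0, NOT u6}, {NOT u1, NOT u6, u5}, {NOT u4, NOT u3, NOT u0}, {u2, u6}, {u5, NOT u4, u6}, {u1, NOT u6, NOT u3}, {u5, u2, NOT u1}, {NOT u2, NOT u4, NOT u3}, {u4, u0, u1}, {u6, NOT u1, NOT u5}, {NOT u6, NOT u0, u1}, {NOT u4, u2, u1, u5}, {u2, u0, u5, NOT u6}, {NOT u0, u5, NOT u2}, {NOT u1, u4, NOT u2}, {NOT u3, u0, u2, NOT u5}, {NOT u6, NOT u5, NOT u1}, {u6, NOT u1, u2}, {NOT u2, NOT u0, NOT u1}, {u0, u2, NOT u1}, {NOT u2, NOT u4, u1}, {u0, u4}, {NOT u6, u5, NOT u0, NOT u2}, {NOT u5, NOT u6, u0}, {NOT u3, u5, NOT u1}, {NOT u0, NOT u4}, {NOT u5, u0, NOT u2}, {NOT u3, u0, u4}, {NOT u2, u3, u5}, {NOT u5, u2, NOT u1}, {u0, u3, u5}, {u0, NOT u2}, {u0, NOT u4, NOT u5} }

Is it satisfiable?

Yes, satisfiable

Try u6 = false.
(u0) alone gives u0 = true.
(u2) alone gives u2 = true.
(u5) alone gives u5 = true.
(NOT u1) alone gives u1 = false.
(NOT u4) alone gives u4 = false.
No clause remains; u3 is free.
A satisfying assignment: u0 ↦ true; u1 ↦ false; u2 ↦ true; u3 ↦ false; u4 ↦ false; u5 ↦ true; u6 ↦ false.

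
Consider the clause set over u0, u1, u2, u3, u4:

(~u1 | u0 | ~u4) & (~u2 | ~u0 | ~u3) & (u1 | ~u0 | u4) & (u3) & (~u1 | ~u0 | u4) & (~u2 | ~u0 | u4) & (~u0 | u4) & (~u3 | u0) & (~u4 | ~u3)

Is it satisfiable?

From the singleton clause (u3), u3 = 1.
From the singleton clause (u0), u0 = 1.
From the singleton clause (~u2), u2 = 0.
From the singleton clause (u4), u4 = 1.
But (~u4) is also a unit clause — contradiction.
No assignment satisfies every clause.

No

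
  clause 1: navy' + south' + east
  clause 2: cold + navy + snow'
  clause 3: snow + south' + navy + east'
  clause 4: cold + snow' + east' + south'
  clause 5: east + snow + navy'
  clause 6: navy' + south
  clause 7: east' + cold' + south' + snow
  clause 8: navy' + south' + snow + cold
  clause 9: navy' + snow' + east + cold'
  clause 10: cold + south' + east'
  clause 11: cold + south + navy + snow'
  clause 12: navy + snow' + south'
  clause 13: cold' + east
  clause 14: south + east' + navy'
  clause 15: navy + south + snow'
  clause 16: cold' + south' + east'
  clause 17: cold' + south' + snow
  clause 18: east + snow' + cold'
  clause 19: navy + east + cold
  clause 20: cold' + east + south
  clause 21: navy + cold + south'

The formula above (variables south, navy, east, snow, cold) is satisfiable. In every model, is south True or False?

False

Suppose south = 1.
Try navy = 0.
Unit clause (snow') forces snow = 0.
Unit clause (east') forces east = 0.
Unit clause (cold') forces cold = 0.
But (cold) is also a unit clause — contradiction.
Undo navy and try navy = 1.
Unit clause (east) forces east = 1.
Unit clause (cold) forces cold = 1.
But (cold') is also a unit clause — contradiction.
Neither navy = 1 nor navy = 0 works.
So every satisfying assignment has south = False.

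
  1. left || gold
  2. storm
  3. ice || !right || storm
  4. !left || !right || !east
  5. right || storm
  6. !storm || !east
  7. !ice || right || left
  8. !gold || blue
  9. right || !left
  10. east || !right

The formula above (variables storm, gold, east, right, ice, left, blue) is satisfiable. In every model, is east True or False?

False

Suppose east = true.
(storm) alone gives storm = true.
But (!storm) is also a unit clause — contradiction.
So every satisfying assignment has east = False.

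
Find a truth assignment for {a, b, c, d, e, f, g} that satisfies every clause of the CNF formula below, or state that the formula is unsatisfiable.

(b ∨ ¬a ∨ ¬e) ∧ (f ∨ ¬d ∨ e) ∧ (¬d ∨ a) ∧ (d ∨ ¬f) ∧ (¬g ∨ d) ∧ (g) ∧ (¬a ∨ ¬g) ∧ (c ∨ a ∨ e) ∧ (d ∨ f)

UNSATISFIABLE

From the singleton clause (g), g = True.
From the singleton clause (d), d = True.
From the singleton clause (a), a = True.
Now (¬a) is unsatisfied and unit — conflict.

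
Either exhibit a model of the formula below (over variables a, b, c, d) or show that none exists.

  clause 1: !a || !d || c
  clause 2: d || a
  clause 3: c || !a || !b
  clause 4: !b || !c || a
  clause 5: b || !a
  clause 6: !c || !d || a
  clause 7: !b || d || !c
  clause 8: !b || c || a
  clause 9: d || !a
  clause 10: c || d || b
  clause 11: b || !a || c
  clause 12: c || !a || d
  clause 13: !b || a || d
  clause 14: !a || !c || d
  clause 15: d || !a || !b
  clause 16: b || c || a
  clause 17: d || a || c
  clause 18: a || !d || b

a ↦ true,  b ↦ true,  c ↦ true,  d ↦ true

Suppose d = true.
Suppose a = true.
From the singleton clause (c), c = true.
From the singleton clause (b), b = true.
This assignment satisfies each clause.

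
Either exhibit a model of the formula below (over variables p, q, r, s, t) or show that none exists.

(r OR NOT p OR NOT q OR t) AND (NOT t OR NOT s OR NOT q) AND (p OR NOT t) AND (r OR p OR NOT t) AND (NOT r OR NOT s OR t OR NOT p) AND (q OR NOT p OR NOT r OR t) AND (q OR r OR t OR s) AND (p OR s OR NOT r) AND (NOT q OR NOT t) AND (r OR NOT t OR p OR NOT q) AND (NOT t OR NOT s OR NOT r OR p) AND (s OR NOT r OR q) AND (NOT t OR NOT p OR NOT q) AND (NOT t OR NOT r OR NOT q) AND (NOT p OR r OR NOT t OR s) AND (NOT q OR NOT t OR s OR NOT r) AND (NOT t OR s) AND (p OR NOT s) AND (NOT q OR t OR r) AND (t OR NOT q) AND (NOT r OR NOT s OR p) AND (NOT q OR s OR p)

p: true,  q: false,  r: false,  s: true,  t: false

Try p = true.
Try q = false.
Try r = false.
Try t = false.
Unit clause (s) forces s = true.
All clauses are satisfied.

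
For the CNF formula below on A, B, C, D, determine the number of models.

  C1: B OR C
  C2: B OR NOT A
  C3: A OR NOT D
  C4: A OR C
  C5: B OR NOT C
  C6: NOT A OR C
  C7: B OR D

There are 2^4 = 16 truth assignments over (A, B, C, D).
Check each against the 7 clauses (columns in the order A, B, C, D):
  F F F F  ✗ fails (B OR C)
  F F F T  ✗ fails (B OR C)
  F F T F  ✗ fails (B OR NOT C)
  F F T T  ✗ fails (A OR NOT D)
  F T F F  ✗ fails (A OR C)
  F T F T  ✗ fails (A OR NOT D)
  F T T F  ✓ satisfies all
  F T T T  ✗ fails (A OR NOT D)
  T F F F  ✗ fails (B OR C)
  T F F T  ✗ fails (B OR C)
  T F T F  ✗ fails (B OR NOT A)
  T F T T  ✗ fails (B OR NOT A)
  T T F F  ✗ fails (NOT A OR C)
  T T F T  ✗ fails (NOT A OR C)
  T T T F  ✓ satisfies all
  T T T T  ✓ satisfies all
3 of the 16 rows are models.

3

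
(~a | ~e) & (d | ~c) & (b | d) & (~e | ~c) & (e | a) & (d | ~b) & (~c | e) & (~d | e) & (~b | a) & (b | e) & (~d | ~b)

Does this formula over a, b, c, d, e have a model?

Try a = 0.
From the singleton clause (e), e = 1.
From the singleton clause (~c), c = 0.
From the singleton clause (~b), b = 0.
From the singleton clause (d), d = 1.
All clauses are satisfied.
A satisfying assignment: a: 0, b: 0, c: 0, d: 1, e: 1.

Yes, satisfiable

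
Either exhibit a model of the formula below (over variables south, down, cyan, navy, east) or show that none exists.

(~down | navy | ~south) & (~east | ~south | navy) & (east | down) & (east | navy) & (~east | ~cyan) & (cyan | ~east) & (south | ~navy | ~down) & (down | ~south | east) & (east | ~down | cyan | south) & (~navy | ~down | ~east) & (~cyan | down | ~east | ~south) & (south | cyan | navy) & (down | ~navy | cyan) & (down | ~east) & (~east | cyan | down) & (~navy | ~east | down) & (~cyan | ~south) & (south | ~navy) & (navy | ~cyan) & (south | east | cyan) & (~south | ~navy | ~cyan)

Branch on east: set east = 0.
Unit clause (down) forces down = 1.
Unit clause (navy) forces navy = 1.
Unit clause (south) forces south = 1.
Unit clause (~cyan) forces cyan = 0.
All clauses are satisfied.

south=1,  down=1,  cyan=0,  navy=1,  east=0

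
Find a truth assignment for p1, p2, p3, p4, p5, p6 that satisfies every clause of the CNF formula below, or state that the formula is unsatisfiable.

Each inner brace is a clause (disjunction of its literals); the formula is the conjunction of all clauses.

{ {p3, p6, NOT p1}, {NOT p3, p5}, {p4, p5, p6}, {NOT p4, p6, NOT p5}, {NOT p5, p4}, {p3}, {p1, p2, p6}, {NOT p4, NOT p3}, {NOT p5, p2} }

The clause (p3) is unit, so p3 = true.
The clause (p5) is unit, so p5 = true.
The clause (p4) is unit, so p4 = true.
That conflicts with the unit clause (NOT p4).

UNSATISFIABLE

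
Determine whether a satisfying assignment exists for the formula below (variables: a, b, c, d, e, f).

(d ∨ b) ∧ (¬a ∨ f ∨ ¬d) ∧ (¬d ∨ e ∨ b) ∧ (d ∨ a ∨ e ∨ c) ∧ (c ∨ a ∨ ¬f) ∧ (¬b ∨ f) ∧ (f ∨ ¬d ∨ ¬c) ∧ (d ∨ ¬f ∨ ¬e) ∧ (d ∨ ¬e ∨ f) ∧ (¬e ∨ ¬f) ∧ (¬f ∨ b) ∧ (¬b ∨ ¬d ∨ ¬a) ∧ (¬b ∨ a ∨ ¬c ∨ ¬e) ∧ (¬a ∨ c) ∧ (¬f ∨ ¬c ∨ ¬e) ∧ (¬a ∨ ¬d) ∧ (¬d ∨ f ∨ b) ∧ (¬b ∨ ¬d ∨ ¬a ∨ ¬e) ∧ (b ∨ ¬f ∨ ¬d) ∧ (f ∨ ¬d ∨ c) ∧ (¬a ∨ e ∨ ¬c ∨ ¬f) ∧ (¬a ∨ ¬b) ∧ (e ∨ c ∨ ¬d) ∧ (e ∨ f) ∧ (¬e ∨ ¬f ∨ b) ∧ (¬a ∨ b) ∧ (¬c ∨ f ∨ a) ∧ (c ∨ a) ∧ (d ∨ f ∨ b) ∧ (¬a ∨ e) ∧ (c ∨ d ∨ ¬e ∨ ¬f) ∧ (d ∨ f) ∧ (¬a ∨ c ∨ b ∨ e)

Satisfiable

Try d = False.
(b) alone gives b = True.
(f) alone gives f = True.
(¬e) alone gives e = False.
(¬a) alone gives a = False.
(c) alone gives c = True.
This assignment satisfies each clause.
A satisfying assignment: a=False, b=True, c=True, d=False, e=False, f=True.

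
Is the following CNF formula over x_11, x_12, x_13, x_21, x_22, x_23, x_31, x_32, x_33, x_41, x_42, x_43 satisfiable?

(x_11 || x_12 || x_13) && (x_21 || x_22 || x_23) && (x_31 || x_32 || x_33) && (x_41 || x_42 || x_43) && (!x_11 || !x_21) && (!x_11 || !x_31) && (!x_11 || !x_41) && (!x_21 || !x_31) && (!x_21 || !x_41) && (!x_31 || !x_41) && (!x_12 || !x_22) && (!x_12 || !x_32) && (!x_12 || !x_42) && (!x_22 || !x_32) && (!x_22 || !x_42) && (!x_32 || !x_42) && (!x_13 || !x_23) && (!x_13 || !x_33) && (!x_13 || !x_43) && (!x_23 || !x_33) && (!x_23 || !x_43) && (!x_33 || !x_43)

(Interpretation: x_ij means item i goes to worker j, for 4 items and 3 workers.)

No

Try x_11 = false.
Try x_12 = true.
From the singleton clause (!x_22), x_22 = false.
From the singleton clause (!x_32), x_32 = false.
From the singleton clause (!x_42), x_42 = false.
Try x_21 = true.
From the singleton clause (!x_31), x_31 = false.
From the singleton clause (x_33), x_33 = true.
From the singleton clause (!x_41), x_41 = false.
From the singleton clause (x_43), x_43 = true.
That conflicts with the unit clause (!x_43).
Backtrack on x_21: now try x_21 = false.
From the singleton clause (x_23), x_23 = true.
From the singleton clause (!x_13), x_13 = false.
From the singleton clause (!x_33), x_33 = false.
From the singleton clause (x_31), x_31 = true.
From the singleton clause (!x_41), x_41 = false.
From the singleton clause (x_43), x_43 = true.
That conflicts with the unit clause (!x_43).
Neither x_21 = true nor x_21 = false works.
Backtrack on x_12: now try x_12 = false.
From the singleton clause (x_13), x_13 = true.
From the singleton clause (!x_23), x_23 = false.
From the singleton clause (!x_33), x_33 = false.
From the singleton clause (!x_43), x_43 = false.
Try x_21 = true.
From the singleton clause (!x_31), x_31 = false.
From the singleton clause (x_32), x_32 = true.
From the singleton clause (!x_41), x_41 = false.
From the singleton clause (x_42), x_42 = true.
That conflicts with the unit clause (!x_42).
Backtrack on x_21: now try x_21 = false.
From the singleton clause (x_22), x_22 = true.
From the singleton clause (!x_32), x_32 = false.
From the singleton clause (x_31), x_31 = true.
From the singleton clause (!x_41), x_41 = false.
From the singleton clause (x_42), x_42 = true.
That conflicts with the unit clause (!x_42).
Neither x_21 = true nor x_21 = false works.
Neither x_12 = true nor x_12 = false works.
Backtrack on x_11: now try x_11 = true.
From the singleton clause (!x_21), x_21 = false.
From the singleton clause (!x_31), x_31 = false.
From the singleton clause (!x_41), x_41 = false.
Try x_22 = true.
From the singleton clause (!x_12), x_12 = false.
From the singleton clause (!x_32), x_32 = false.
From the singleton clause (x_33), x_33 = true.
From the singleton clause (!x_42), x_42 = false.
From the singleton clause (x_43), x_43 = true.
That conflicts with the unit clause (!x_43).
Backtrack on x_22: now try x_22 = false.
From the singleton clause (x_23), x_23 = true.
From the singleton clause (!x_13), x_13 = false.
From the singleton clause (!x_33), x_33 = false.
From the singleton clause (x_32), x_32 = true.
From the singleton clause (!x_12), x_12 = false.
From the singleton clause (!x_42), x_42 = false.
From the singleton clause (x_43), x_43 = true.
That conflicts with the unit clause (!x_43).
Neither x_22 = true nor x_22 = false works.
Neither x_11 = true nor x_11 = false works.
No assignment satisfies every clause.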